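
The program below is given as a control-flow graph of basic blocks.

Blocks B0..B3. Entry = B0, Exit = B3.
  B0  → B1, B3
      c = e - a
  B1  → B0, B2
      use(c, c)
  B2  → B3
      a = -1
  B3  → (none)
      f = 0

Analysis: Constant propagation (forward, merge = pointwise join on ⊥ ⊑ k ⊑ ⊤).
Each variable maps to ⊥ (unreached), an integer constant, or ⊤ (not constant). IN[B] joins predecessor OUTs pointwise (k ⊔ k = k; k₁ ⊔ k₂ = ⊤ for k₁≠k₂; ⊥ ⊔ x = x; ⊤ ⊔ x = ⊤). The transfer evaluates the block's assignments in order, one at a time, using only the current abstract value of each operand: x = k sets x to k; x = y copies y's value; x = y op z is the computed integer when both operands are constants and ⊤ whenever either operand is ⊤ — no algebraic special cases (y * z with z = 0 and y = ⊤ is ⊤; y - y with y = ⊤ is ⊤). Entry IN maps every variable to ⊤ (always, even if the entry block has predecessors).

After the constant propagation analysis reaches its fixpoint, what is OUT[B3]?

Answer: {a: ⊤, b: ⊤, c: ⊤, d: ⊤, e: ⊤, f: 0}

Working:
Fixpoint table:
  B0:  IN=(all ⊤)  OUT=(all ⊤)
  B1:  IN=(all ⊤)  OUT=(all ⊤)
  B2:  IN=(all ⊤)  OUT={a:-1; rest ⊤}
  B3:  IN=(all ⊤)  OUT={f:0; rest ⊤}

Merge at B3: IN[B3] = OUT[B0] ⊔ OUT[B2] = {a: ⊤, b: ⊤, c: ⊤, d: ⊤, e: ⊤, f: ⊤}
Applying B3's transfer function to that IN value gives OUT[B3] (row B3 above).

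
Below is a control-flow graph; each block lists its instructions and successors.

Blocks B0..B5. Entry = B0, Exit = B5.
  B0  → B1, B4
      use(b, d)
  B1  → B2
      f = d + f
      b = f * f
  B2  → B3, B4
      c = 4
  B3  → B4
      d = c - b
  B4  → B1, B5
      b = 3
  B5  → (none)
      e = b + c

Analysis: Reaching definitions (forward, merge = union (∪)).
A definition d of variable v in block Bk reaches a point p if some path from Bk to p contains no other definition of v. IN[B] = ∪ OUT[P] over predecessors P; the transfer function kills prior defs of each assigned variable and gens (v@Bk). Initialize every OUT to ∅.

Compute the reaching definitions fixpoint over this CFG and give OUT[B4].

Answer: {b@B4, c@B2, d@B3, f@B1}

Trace:
Per-block solution:
  B0:  IN={}  OUT={}
  B1:  IN={b@B4, c@B2, d@B3, f@B1}  OUT={b@B1, c@B2, d@B3, f@B1}
  B2:  IN={b@B1, c@B2, d@B3, f@B1}  OUT={b@B1, c@B2, d@B3, f@B1}
  B3:  IN={b@B1, c@B2, d@B3, f@B1}  OUT={b@B1, c@B2, d@B3, f@B1}
  B4:  IN={b@B1, c@B2, d@B3, f@B1}  OUT={b@B4, c@B2, d@B3, f@B1}
  B5:  IN={b@B4, c@B2, d@B3, f@B1}  OUT={b@B4, c@B2, d@B3, e@B5, f@B1}

Merge at B4: IN[B4] = OUT[B0] ⊔ OUT[B2] ⊔ OUT[B3] = {b@B1, c@B2, d@B3, f@B1}
Applying B4's transfer function to that IN value gives OUT[B4] (row B4 above).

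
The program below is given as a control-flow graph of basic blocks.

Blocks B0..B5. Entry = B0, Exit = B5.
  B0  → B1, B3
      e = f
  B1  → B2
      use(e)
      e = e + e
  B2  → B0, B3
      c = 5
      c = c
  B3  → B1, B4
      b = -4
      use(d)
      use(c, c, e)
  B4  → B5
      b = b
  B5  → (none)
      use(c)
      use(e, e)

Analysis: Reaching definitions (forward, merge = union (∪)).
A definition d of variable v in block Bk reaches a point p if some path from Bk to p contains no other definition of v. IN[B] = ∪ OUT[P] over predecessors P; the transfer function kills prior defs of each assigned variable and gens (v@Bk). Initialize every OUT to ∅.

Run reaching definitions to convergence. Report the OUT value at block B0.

Per-block solution:
  B0:  IN={b@B3, c@B2, e@B1}  OUT={b@B3, c@B2, e@B0}
  B1:  IN={b@B3, c@B2, e@B0, e@B1}  OUT={b@B3, c@B2, e@B1}
  B2:  IN={b@B3, c@B2, e@B1}  OUT={b@B3, c@B2, e@B1}
  B3:  IN={b@B3, c@B2, e@B0, e@B1}  OUT={b@B3, c@B2, e@B0, e@B1}
  B4:  IN={b@B3, c@B2, e@B0, e@B1}  OUT={b@B4, c@B2, e@B0, e@B1}
  B5:  IN={b@B4, c@B2, e@B0, e@B1}  OUT={b@B4, c@B2, e@B0, e@B1}

Merge at B0 (entry node, so the boundary value {} is joined with the incoming edge(s)): IN[B0] = {} ⊔ OUT[B2] = {b@B3, c@B2, e@B1}
Applying B0's transfer function to that IN value gives OUT[B0] (row B0 above).

Answer: {b@B3, c@B2, e@B0}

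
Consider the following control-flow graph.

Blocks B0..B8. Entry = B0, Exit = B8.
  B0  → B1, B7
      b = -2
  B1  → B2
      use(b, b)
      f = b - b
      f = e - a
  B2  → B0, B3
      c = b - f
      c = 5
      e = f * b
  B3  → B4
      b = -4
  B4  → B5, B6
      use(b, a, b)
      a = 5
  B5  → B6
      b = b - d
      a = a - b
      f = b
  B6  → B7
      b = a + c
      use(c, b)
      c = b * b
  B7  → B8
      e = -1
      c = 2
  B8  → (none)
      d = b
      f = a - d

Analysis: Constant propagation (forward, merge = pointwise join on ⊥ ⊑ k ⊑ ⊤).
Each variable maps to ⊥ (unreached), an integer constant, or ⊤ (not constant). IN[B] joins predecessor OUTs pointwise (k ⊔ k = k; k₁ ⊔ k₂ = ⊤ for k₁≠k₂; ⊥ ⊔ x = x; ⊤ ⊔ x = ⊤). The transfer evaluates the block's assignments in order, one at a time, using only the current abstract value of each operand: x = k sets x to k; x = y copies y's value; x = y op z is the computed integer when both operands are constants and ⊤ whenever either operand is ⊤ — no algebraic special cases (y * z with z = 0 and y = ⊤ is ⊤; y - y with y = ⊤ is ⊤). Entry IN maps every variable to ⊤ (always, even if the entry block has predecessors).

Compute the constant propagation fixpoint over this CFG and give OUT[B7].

Answer: {a: ⊤, b: ⊤, c: 2, d: ⊤, e: -1, f: ⊤}

Working:
Fixpoint table:
  B0:  IN=(all ⊤)  OUT={b:-2; rest ⊤}
  B1:  IN={b:-2; rest ⊤}  OUT={b:-2; rest ⊤}
  B2:  IN={b:-2; rest ⊤}  OUT={b:-2, c:5; rest ⊤}
  B3:  IN={b:-2, c:5; rest ⊤}  OUT={b:-4, c:5; rest ⊤}
  B4:  IN={b:-4, c:5; rest ⊤}  OUT={a:5, b:-4, c:5; rest ⊤}
  B5:  IN={a:5, b:-4, c:5; rest ⊤}  OUT={c:5; rest ⊤}
  B6:  IN={c:5; rest ⊤}  OUT=(all ⊤)
  B7:  IN=(all ⊤)  OUT={c:2, e:-1; rest ⊤}
  B8:  IN={c:2, e:-1; rest ⊤}  OUT={c:2, e:-1; rest ⊤}

Merge at B7: IN[B7] = OUT[B0] ⊔ OUT[B6] = {a: ⊤, b: ⊤, c: ⊤, d: ⊤, e: ⊤, f: ⊤}
Applying B7's transfer function to that IN value gives OUT[B7] (row B7 above).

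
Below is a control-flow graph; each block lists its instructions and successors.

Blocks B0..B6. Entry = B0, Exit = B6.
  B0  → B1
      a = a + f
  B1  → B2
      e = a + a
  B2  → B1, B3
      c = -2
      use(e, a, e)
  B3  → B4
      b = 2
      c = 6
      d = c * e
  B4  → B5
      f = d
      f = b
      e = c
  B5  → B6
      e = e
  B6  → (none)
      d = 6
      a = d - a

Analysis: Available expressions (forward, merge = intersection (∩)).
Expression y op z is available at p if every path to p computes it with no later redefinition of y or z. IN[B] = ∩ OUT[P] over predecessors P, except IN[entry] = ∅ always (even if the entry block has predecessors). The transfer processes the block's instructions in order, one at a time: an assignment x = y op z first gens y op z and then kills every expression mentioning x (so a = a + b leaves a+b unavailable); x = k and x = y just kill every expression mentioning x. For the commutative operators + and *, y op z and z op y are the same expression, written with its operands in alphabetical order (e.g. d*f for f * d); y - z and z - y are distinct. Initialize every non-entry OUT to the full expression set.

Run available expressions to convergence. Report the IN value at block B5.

Per-block solution:
  B0: | IN={} | OUT={}
  B1: | IN={} | OUT={a+a}
  B2: | IN={a+a} | OUT={a+a}
  B3: | IN={a+a} | OUT={a+a, c*e}
  B4: | IN={a+a, c*e} | OUT={a+a}
  B5: | IN={a+a} | OUT={a+a}
  B6: | IN={a+a} | OUT={}

Merge at B5: IN[B5] = OUT[B4] = {a+a}

Answer: {a+a}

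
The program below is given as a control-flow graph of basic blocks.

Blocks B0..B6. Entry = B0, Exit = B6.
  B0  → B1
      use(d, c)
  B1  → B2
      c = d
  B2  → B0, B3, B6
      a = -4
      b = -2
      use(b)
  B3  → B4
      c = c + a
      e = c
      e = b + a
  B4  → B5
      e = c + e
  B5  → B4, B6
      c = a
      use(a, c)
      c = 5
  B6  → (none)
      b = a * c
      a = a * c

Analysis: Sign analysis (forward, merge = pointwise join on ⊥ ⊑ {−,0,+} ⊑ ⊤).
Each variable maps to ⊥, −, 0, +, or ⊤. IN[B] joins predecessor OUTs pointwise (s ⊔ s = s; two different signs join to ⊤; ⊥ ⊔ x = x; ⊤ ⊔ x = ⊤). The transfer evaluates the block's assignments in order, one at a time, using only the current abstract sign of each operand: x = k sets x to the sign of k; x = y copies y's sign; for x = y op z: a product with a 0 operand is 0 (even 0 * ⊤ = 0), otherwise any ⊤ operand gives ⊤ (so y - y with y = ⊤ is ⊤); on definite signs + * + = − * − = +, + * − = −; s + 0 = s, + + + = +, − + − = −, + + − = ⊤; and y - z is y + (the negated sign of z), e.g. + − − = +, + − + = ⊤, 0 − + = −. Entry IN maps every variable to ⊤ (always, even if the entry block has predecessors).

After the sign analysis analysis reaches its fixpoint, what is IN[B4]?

Answer: {a: -, b: -, c: ⊤, d: ⊤, e: ⊤, f: ⊤}

Derivation:
Per-block solution:
  B0: | IN=(all ⊤) | OUT=(all ⊤)
  B1: | IN=(all ⊤) | OUT=(all ⊤)
  B2: | IN=(all ⊤) | OUT={a:-, b:-; rest ⊤}
  B3: | IN={a:-, b:-; rest ⊤} | OUT={a:-, b:-, e:-; rest ⊤}
  B4: | IN={a:-, b:-; rest ⊤} | OUT={a:-, b:-; rest ⊤}
  B5: | IN={a:-, b:-; rest ⊤} | OUT={a:-, b:-, c:+; rest ⊤}
  B6: | IN={a:-, b:-; rest ⊤} | OUT=(all ⊤)

Merge at B4: IN[B4] = OUT[B3] ⊔ OUT[B5] = {a: -, b: -, c: ⊤, d: ⊤, e: ⊤, f: ⊤}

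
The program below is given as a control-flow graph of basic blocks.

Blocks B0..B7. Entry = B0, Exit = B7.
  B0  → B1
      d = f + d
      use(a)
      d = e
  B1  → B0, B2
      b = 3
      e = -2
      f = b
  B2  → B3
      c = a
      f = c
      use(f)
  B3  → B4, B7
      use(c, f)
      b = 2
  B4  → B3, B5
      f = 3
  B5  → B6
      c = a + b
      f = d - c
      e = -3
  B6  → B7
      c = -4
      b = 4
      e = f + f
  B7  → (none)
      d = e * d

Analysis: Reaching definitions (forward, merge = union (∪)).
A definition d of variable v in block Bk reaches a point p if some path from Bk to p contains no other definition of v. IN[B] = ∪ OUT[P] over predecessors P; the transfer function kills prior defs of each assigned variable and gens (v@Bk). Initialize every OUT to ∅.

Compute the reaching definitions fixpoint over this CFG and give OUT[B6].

Converged values:
  B0: | IN={b@B1, d@B0, e@B1, f@B1} | OUT={b@B1, d@B0, e@B1, f@B1}
  B1: | IN={b@B1, d@B0, e@B1, f@B1} | OUT={b@B1, d@B0, e@B1, f@B1}
  B2: | IN={b@B1, d@B0, e@B1, f@B1} | OUT={b@B1, c@B2, d@B0, e@B1, f@B2}
  B3: | IN={b@B1, b@B3, c@B2, d@B0, e@B1, f@B2, f@B4} | OUT={b@B3, c@B2, d@B0, e@B1, f@B2, f@B4}
  B4: | IN={b@B3, c@B2, d@B0, e@B1, f@B2, f@B4} | OUT={b@B3, c@B2, d@B0, e@B1, f@B4}
  B5: | IN={b@B3, c@B2, d@B0, e@B1, f@B4} | OUT={b@B3, c@B5, d@B0, e@B5, f@B5}
  B6: | IN={b@B3, c@B5, d@B0, e@B5, f@B5} | OUT={b@B6, c@B6, d@B0, e@B6, f@B5}
  B7: | IN={b@B3, b@B6, c@B2, c@B6, d@B0, e@B1, e@B6, f@B2, f@B4, f@B5} | OUT={b@B3, b@B6, c@B2, c@B6, d@B7, e@B1, e@B6, f@B2, f@B4, f@B5}

Merge at B6: IN[B6] = OUT[B5] = {b@B3, c@B5, d@B0, e@B5, f@B5}
Applying B6's transfer function to that IN value gives OUT[B6] (row B6 above).

Answer: {b@B6, c@B6, d@B0, e@B6, f@B5}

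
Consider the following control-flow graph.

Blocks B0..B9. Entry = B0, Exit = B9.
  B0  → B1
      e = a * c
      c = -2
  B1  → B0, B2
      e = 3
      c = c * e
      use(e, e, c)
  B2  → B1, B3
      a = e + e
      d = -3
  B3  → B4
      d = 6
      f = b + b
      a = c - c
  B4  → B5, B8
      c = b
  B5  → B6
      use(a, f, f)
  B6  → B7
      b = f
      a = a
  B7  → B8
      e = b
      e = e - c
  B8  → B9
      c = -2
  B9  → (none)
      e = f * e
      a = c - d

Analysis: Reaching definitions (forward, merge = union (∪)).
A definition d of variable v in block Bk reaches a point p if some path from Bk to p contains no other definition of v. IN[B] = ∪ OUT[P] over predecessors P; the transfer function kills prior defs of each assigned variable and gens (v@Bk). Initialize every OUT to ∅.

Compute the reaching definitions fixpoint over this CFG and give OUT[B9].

Fixpoint table:
  B0:   IN={a@B2, c@B1, d@B2, e@B1}   OUT={a@B2, c@B0, d@B2, e@B0}
  B1:   IN={a@B2, c@B0, c@B1, d@B2, e@B0, e@B1}   OUT={a@B2, c@B1, d@B2, e@B1}
  B2:   IN={a@B2, c@B1, d@B2, e@B1}   OUT={a@B2, c@B1, d@B2, e@B1}
  B3:   IN={a@B2, c@B1, d@B2, e@B1}   OUT={a@B3, c@B1, d@B3, e@B1, f@B3}
  B4:   IN={a@B3, c@B1, d@B3, e@B1, f@B3}   OUT={a@B3, c@B4, d@B3, e@B1, f@B3}
  B5:   IN={a@B3, c@B4, d@B3, e@B1, f@B3}   OUT={a@B3, c@B4, d@B3, e@B1, f@B3}
  B6:   IN={a@B3, c@B4, d@B3, e@B1, f@B3}   OUT={a@B6, b@B6, c@B4, d@B3, e@B1, f@B3}
  B7:   IN={a@B6, b@B6, c@B4, d@B3, e@B1, f@B3}   OUT={a@B6, b@B6, c@B4, d@B3, e@B7, f@B3}
  B8:   IN={a@B3, a@B6, b@B6, c@B4, d@B3, e@B1, e@B7, f@B3}   OUT={a@B3, a@B6, b@B6, c@B8, d@B3, e@B1, e@B7, f@B3}
  B9:   IN={a@B3, a@B6, b@B6, c@B8, d@B3, e@B1, e@B7, f@B3}   OUT={a@B9, b@B6, c@B8, d@B3, e@B9, f@B3}

Merge at B9: IN[B9] = OUT[B8] = {a@B3, a@B6, b@B6, c@B8, d@B3, e@B1, e@B7, f@B3}
Applying B9's transfer function to that IN value gives OUT[B9] (row B9 above).

Answer: {a@B9, b@B6, c@B8, d@B3, e@B9, f@B3}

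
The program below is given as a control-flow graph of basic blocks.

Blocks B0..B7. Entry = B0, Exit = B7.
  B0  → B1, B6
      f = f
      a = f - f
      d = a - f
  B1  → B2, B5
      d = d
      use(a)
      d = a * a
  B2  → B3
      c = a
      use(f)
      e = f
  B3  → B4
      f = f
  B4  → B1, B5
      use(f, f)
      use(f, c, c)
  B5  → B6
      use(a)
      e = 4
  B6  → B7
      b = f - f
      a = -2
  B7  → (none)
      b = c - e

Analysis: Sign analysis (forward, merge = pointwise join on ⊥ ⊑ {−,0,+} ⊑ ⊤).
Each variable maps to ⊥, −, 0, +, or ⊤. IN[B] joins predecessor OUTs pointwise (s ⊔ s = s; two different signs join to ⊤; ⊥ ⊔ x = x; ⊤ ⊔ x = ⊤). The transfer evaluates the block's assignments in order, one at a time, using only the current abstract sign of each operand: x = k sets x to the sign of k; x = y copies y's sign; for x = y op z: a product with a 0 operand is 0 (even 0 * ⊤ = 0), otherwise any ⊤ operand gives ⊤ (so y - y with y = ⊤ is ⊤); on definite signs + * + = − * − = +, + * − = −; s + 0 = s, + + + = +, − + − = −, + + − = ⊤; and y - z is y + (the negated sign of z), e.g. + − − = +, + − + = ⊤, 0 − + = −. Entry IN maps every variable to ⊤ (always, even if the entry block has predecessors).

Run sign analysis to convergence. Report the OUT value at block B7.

Converged values:
  B0:  IN=(all ⊤)  OUT=(all ⊤)
  B1:  IN=(all ⊤)  OUT=(all ⊤)
  B2:  IN=(all ⊤)  OUT=(all ⊤)
  B3:  IN=(all ⊤)  OUT=(all ⊤)
  B4:  IN=(all ⊤)  OUT=(all ⊤)
  B5:  IN=(all ⊤)  OUT={e:+; rest ⊤}
  B6:  IN=(all ⊤)  OUT={a:-; rest ⊤}
  B7:  IN={a:-; rest ⊤}  OUT={a:-; rest ⊤}

Merge at B7: IN[B7] = OUT[B6] = {a: -, b: ⊤, c: ⊤, d: ⊤, e: ⊤, f: ⊤}
Applying B7's transfer function to that IN value gives OUT[B7] (row B7 above).

Answer: {a: -, b: ⊤, c: ⊤, d: ⊤, e: ⊤, f: ⊤}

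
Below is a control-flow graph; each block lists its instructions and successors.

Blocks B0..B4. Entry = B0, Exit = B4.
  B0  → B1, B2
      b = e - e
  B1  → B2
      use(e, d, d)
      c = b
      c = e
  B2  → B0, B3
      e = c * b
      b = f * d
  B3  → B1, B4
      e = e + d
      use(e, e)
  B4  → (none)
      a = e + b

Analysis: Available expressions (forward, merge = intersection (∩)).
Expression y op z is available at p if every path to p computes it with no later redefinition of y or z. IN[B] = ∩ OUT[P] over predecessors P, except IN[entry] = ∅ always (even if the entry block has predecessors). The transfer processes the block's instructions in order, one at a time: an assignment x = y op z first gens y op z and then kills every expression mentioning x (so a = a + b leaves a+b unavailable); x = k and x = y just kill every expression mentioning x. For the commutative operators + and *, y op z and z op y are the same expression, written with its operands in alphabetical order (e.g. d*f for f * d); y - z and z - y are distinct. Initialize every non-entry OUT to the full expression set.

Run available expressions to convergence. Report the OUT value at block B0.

Converged values:
  B0: | IN={} | OUT={e-e}
  B1: | IN={} | OUT={}
  B2: | IN={} | OUT={d*f}
  B3: | IN={d*f} | OUT={d*f}
  B4: | IN={d*f} | OUT={b+e, d*f}

Merge at B0 (entry node, so the boundary value {} is joined with the incoming edge(s)): IN[B0] = {} ∩ OUT[B2] = {}
Applying B0's transfer function to that IN value gives OUT[B0] (row B0 above).

Answer: {e-e}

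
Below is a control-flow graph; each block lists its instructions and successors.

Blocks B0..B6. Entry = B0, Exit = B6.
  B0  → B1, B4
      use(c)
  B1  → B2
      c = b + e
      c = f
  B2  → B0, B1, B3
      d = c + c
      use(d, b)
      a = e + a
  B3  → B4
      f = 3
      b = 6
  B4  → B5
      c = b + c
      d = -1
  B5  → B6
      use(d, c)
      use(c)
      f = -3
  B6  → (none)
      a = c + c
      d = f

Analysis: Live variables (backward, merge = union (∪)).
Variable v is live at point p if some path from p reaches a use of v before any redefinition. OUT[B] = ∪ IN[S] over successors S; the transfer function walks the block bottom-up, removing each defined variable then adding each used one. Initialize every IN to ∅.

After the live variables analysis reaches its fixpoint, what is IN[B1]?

Fixpoint table:
  B0:  IN={a, b, c, e, f}  OUT={a, b, c, e, f}
  B1:  IN={a, b, e, f}  OUT={a, b, c, e, f}
  B2:  IN={a, b, c, e, f}  OUT={a, b, c, e, f}
  B3:  IN={c}  OUT={b, c}
  B4:  IN={b, c}  OUT={c, d}
  B5:  IN={c, d}  OUT={c, f}
  B6:  IN={c, f}  OUT={}

Merge at B1: OUT[B1] = IN[B2] = {a, b, c, e, f}
Applying B1's transfer function to that OUT value gives IN[B1] (row B1 above).

Answer: {a, b, e, f}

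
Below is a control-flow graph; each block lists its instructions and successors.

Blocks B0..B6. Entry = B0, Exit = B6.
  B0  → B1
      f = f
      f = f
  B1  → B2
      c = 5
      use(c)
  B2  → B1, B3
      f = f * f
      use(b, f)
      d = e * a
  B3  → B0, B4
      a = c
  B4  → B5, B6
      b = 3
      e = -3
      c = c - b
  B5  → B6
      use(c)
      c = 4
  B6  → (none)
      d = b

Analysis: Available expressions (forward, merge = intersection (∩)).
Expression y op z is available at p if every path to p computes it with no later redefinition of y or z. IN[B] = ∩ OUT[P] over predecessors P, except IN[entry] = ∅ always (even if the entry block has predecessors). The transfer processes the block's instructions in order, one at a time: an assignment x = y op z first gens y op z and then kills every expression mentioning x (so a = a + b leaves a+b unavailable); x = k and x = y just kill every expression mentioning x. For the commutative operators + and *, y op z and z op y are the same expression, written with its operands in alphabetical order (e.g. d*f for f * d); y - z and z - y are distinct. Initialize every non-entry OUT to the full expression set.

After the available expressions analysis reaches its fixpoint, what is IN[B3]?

Converged values:
  B0:  IN={}  OUT={}
  B1:  IN={}  OUT={}
  B2:  IN={}  OUT={a*e}
  B3:  IN={a*e}  OUT={}
  B4:  IN={}  OUT={}
  B5:  IN={}  OUT={}
  B6:  IN={}  OUT={}

Merge at B3: IN[B3] = OUT[B2] = {a*e}

Answer: {a*e}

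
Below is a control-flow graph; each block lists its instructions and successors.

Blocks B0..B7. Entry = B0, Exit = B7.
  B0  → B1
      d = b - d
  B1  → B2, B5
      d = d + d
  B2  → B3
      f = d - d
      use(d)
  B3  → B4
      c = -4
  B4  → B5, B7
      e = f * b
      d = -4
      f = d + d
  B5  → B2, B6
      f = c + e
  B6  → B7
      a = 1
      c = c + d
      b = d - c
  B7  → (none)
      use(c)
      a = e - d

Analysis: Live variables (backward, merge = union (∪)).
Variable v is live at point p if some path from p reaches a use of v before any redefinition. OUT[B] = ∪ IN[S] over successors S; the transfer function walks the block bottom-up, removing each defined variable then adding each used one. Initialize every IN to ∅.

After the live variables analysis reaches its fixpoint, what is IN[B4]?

Answer: {b, c, f}

Derivation:
Fixpoint table:
  B0:   IN={b, c, d, e}   OUT={b, c, d, e}
  B1:   IN={b, c, d, e}   OUT={b, c, d, e}
  B2:   IN={b, d}   OUT={b, f}
  B3:   IN={b, f}   OUT={b, c, f}
  B4:   IN={b, c, f}   OUT={b, c, d, e}
  B5:   IN={b, c, d, e}   OUT={b, c, d, e}
  B6:   IN={c, d, e}   OUT={c, d, e}
  B7:   IN={c, d, e}   OUT={}

Merge at B4: OUT[B4] = IN[B5] ⊔ IN[B7] = {b, c, d, e}
Applying B4's transfer function to that OUT value gives IN[B4] (row B4 above).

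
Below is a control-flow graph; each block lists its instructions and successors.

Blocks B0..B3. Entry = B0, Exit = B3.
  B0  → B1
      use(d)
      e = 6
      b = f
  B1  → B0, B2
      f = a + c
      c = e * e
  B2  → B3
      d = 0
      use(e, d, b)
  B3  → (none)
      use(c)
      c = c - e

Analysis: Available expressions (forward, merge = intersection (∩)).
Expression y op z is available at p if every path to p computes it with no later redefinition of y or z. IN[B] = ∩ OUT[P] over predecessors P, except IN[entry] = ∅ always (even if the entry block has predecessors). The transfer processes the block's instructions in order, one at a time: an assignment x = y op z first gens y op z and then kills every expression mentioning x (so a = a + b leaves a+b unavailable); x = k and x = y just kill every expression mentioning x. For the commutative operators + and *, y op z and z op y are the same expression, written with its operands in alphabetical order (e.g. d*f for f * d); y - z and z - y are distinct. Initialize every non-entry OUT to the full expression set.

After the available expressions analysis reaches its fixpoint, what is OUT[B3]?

Fixpoint table:
  B0: | IN={} | OUT={}
  B1: | IN={} | OUT={e*e}
  B2: | IN={e*e} | OUT={e*e}
  B3: | IN={e*e} | OUT={e*e}

Merge at B3: IN[B3] = OUT[B2] = {e*e}
Applying B3's transfer function to that IN value gives OUT[B3] (row B3 above).

Answer: {e*e}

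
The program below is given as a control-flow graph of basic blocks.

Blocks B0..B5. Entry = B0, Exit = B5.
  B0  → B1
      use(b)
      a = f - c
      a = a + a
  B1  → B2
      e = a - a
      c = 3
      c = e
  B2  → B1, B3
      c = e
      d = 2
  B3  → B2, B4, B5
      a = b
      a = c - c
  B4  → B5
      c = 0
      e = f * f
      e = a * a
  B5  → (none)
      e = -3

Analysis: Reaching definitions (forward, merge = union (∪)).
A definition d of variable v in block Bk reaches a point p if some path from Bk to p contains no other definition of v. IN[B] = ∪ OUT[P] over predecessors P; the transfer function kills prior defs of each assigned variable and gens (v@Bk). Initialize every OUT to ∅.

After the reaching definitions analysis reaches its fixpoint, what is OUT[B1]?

Answer: {a@B0, a@B3, c@B1, d@B2, e@B1}

Derivation:
Fixpoint table:
  B0:   IN={}   OUT={a@B0}
  B1:   IN={a@B0, a@B3, c@B2, d@B2, e@B1}   OUT={a@B0, a@B3, c@B1, d@B2, e@B1}
  B2:   IN={a@B0, a@B3, c@B1, c@B2, d@B2, e@B1}   OUT={a@B0, a@B3, c@B2, d@B2, e@B1}
  B3:   IN={a@B0, a@B3, c@B2, d@B2, e@B1}   OUT={a@B3, c@B2, d@B2, e@B1}
  B4:   IN={a@B3, c@B2, d@B2, e@B1}   OUT={a@B3, c@B4, d@B2, e@B4}
  B5:   IN={a@B3, c@B2, c@B4, d@B2, e@B1, e@B4}   OUT={a@B3, c@B2, c@B4, d@B2, e@B5}

Merge at B1: IN[B1] = OUT[B0] ⊔ OUT[B2] = {a@B0, a@B3, c@B2, d@B2, e@B1}
Applying B1's transfer function to that IN value gives OUT[B1] (row B1 above).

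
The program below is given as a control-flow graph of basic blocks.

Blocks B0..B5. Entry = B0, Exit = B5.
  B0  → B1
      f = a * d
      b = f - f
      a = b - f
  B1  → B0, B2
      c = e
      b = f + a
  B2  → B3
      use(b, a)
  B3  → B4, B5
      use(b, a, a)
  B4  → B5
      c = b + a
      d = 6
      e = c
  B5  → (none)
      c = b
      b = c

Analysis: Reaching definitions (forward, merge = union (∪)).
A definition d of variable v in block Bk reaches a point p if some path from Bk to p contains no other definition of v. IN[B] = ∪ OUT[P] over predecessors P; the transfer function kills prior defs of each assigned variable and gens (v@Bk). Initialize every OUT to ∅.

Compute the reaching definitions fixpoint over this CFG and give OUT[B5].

Converged values:
  B0:  IN={a@B0, b@B1, c@B1, f@B0}  OUT={a@B0, b@B0, c@B1, f@B0}
  B1:  IN={a@B0, b@B0, c@B1, f@B0}  OUT={a@B0, b@B1, c@B1, f@B0}
  B2:  IN={a@B0, b@B1, c@B1, f@B0}  OUT={a@B0, b@B1, c@B1, f@B0}
  B3:  IN={a@B0, b@B1, c@B1, f@B0}  OUT={a@B0, b@B1, c@B1, f@B0}
  B4:  IN={a@B0, b@B1, c@B1, f@B0}  OUT={a@B0, b@B1, c@B4, d@B4, e@B4, f@B0}
  B5:  IN={a@B0, b@B1, c@B1, c@B4, d@B4, e@B4, f@B0}  OUT={a@B0, b@B5, c@B5, d@B4, e@B4, f@B0}

Merge at B5: IN[B5] = OUT[B3] ⊔ OUT[B4] = {a@B0, b@B1, c@B1, c@B4, d@B4, e@B4, f@B0}
Applying B5's transfer function to that IN value gives OUT[B5] (row B5 above).

Answer: {a@B0, b@B5, c@B5, d@B4, e@B4, f@B0}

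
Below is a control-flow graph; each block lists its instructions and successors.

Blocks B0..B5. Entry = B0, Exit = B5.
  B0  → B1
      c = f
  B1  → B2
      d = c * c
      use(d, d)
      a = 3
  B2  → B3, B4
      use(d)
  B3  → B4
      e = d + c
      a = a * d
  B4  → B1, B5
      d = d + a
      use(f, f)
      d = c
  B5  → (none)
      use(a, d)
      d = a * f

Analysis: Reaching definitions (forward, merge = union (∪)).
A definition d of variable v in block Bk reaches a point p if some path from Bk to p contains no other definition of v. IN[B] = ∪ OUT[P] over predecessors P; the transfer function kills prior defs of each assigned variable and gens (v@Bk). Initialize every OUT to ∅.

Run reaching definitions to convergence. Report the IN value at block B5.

Per-block solution:
  B0: | IN={} | OUT={c@B0}
  B1: | IN={a@B1, a@B3, c@B0, d@B4, e@B3} | OUT={a@B1, c@B0, d@B1, e@B3}
  B2: | IN={a@B1, c@B0, d@B1, e@B3} | OUT={a@B1, c@B0, d@B1, e@B3}
  B3: | IN={a@B1, c@B0, d@B1, e@B3} | OUT={a@B3, c@B0, d@B1, e@B3}
  B4: | IN={a@B1, a@B3, c@B0, d@B1, e@B3} | OUT={a@B1, a@B3, c@B0, d@B4, e@B3}
  B5: | IN={a@B1, a@B3, c@B0, d@B4, e@B3} | OUT={a@B1, a@B3, c@B0, d@B5, e@B3}

Merge at B5: IN[B5] = OUT[B4] = {a@B1, a@B3, c@B0, d@B4, e@B3}

Answer: {a@B1, a@B3, c@B0, d@B4, e@B3}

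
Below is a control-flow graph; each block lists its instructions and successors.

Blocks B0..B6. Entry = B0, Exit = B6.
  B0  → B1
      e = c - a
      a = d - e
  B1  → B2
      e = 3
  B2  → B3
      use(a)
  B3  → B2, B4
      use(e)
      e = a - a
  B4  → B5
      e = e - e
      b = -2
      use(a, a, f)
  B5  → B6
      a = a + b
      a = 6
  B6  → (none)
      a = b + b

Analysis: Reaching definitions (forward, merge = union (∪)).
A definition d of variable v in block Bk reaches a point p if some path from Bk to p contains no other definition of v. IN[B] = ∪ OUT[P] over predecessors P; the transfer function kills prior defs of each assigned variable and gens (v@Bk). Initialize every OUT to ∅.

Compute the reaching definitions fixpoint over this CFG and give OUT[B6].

Converged values:
  B0:   IN={}   OUT={a@B0, e@B0}
  B1:   IN={a@B0, e@B0}   OUT={a@B0, e@B1}
  B2:   IN={a@B0, e@B1, e@B3}   OUT={a@B0, e@B1, e@B3}
  B3:   IN={a@B0, e@B1, e@B3}   OUT={a@B0, e@B3}
  B4:   IN={a@B0, e@B3}   OUT={a@B0, b@B4, e@B4}
  B5:   IN={a@B0, b@B4, e@B4}   OUT={a@B5, b@B4, e@B4}
  B6:   IN={a@B5, b@B4, e@B4}   OUT={a@B6, b@B4, e@B4}

Merge at B6: IN[B6] = OUT[B5] = {a@B5, b@B4, e@B4}
Applying B6's transfer function to that IN value gives OUT[B6] (row B6 above).

Answer: {a@B6, b@B4, e@B4}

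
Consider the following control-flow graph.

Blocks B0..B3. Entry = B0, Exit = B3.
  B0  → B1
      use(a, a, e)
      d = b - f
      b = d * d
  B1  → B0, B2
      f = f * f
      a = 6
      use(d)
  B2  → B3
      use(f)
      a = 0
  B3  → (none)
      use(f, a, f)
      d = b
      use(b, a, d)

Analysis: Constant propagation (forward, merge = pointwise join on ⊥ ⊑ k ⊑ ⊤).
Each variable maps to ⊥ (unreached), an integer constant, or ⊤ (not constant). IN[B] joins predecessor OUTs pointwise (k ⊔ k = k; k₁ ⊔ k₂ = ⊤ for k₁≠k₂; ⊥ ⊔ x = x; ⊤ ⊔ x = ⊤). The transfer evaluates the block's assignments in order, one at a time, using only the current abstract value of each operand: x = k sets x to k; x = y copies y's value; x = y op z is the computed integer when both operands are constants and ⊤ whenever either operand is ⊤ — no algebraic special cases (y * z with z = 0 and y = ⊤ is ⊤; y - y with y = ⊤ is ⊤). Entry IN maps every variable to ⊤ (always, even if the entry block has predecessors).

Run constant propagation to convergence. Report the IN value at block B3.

Answer: {a: 0, b: ⊤, c: ⊤, d: ⊤, e: ⊤, f: ⊤}

Working:
Converged values:
  B0: | IN=(all ⊤) | OUT=(all ⊤)
  B1: | IN=(all ⊤) | OUT={a:6; rest ⊤}
  B2: | IN={a:6; rest ⊤} | OUT={a:0; rest ⊤}
  B3: | IN={a:0; rest ⊤} | OUT={a:0; rest ⊤}

Merge at B3: IN[B3] = OUT[B2] = {a: 0, b: ⊤, c: ⊤, d: ⊤, e: ⊤, f: ⊤}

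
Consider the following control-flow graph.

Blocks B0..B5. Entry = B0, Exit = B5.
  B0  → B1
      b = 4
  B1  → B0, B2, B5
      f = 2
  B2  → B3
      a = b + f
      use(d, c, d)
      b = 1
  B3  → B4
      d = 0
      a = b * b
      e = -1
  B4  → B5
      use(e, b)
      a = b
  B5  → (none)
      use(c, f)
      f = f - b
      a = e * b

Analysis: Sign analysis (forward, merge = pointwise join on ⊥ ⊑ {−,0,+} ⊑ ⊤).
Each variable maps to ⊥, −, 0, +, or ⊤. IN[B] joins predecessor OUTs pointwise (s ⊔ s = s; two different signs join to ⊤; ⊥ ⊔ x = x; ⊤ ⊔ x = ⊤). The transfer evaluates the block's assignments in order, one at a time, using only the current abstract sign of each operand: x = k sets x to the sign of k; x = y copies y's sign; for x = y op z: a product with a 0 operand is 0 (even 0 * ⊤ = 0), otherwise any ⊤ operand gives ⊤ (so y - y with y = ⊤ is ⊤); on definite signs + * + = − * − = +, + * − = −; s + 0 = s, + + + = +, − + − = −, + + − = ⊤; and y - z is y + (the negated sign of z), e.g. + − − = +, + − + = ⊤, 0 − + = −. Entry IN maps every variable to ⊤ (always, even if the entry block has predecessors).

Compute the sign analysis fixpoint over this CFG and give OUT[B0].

Answer: {a: ⊤, b: +, c: ⊤, d: ⊤, e: ⊤, f: ⊤}

Trace:
Per-block solution:
  B0:   IN=(all ⊤)   OUT={b:+; rest ⊤}
  B1:   IN={b:+; rest ⊤}   OUT={b:+, f:+; rest ⊤}
  B2:   IN={b:+, f:+; rest ⊤}   OUT={a:+, b:+, f:+; rest ⊤}
  B3:   IN={a:+, b:+, f:+; rest ⊤}   OUT={a:+, b:+, d:0, e:-, f:+; rest ⊤}
  B4:   IN={a:+, b:+, d:0, e:-, f:+; rest ⊤}   OUT={a:+, b:+, d:0, e:-, f:+; rest ⊤}
  B5:   IN={b:+, f:+; rest ⊤}   OUT={b:+; rest ⊤}

Merge at B0 (entry node, so the boundary value (all ⊤) is joined with the incoming edge(s)): IN[B0] = (all ⊤) ⊔ OUT[B1] = {a: ⊤, b: ⊤, c: ⊤, d: ⊤, e: ⊤, f: ⊤}
Applying B0's transfer function to that IN value gives OUT[B0] (row B0 above).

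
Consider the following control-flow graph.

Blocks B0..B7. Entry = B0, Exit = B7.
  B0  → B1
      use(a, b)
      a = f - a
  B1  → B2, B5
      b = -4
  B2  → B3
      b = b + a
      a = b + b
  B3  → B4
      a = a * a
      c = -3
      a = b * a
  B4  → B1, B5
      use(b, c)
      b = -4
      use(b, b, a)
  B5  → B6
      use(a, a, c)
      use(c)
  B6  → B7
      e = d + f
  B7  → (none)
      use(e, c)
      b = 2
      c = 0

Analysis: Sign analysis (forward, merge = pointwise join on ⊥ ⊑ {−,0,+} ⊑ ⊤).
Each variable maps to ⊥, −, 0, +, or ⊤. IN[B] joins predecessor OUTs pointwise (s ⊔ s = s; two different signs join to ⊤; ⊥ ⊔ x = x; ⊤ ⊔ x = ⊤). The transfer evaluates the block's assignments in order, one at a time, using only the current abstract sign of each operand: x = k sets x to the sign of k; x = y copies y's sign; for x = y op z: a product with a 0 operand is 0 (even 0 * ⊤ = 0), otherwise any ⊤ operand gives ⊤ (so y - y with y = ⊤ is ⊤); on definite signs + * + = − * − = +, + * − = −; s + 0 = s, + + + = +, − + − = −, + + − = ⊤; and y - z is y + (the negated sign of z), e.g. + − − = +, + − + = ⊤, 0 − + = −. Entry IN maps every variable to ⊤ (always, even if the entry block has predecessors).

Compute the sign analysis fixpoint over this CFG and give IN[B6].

Answer: {a: ⊤, b: -, c: ⊤, d: ⊤, e: ⊤, f: ⊤}

Trace:
Per-block solution:
  B0: | IN=(all ⊤) | OUT=(all ⊤)
  B1: | IN=(all ⊤) | OUT={b:-; rest ⊤}
  B2: | IN={b:-; rest ⊤} | OUT=(all ⊤)
  B3: | IN=(all ⊤) | OUT={c:-; rest ⊤}
  B4: | IN={c:-; rest ⊤} | OUT={b:-, c:-; rest ⊤}
  B5: | IN={b:-; rest ⊤} | OUT={b:-; rest ⊤}
  B6: | IN={b:-; rest ⊤} | OUT={b:-; rest ⊤}
  B7: | IN={b:-; rest ⊤} | OUT={b:+, c:0; rest ⊤}

Merge at B6: IN[B6] = OUT[B5] = {a: ⊤, b: -, c: ⊤, d: ⊤, e: ⊤, f: ⊤}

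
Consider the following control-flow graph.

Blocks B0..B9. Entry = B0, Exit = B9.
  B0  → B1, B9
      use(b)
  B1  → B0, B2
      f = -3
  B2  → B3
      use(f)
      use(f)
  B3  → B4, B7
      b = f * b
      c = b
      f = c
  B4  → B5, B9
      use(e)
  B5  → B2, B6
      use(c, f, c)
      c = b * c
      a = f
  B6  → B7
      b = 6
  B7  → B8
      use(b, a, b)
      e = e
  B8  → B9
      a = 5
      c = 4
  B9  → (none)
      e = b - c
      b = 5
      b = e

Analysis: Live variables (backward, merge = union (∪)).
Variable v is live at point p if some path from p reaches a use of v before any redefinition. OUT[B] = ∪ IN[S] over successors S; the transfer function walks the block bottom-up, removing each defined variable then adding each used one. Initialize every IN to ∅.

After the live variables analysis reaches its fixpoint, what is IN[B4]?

Answer: {b, c, e, f}

Trace:
Fixpoint table:
  B0:  IN={a, b, c, e}  OUT={a, b, c, e}
  B1:  IN={a, b, c, e}  OUT={a, b, c, e, f}
  B2:  IN={a, b, e, f}  OUT={a, b, e, f}
  B3:  IN={a, b, e, f}  OUT={a, b, c, e, f}
  B4:  IN={b, c, e, f}  OUT={b, c, e, f}
  B5:  IN={b, c, e, f}  OUT={a, b, e, f}
  B6:  IN={a, e}  OUT={a, b, e}
  B7:  IN={a, b, e}  OUT={b}
  B8:  IN={b}  OUT={b, c}
  B9:  IN={b, c}  OUT={}

Merge at B4: OUT[B4] = IN[B5] ⊔ IN[B9] = {b, c, e, f}
Applying B4's transfer function to that OUT value gives IN[B4] (row B4 above).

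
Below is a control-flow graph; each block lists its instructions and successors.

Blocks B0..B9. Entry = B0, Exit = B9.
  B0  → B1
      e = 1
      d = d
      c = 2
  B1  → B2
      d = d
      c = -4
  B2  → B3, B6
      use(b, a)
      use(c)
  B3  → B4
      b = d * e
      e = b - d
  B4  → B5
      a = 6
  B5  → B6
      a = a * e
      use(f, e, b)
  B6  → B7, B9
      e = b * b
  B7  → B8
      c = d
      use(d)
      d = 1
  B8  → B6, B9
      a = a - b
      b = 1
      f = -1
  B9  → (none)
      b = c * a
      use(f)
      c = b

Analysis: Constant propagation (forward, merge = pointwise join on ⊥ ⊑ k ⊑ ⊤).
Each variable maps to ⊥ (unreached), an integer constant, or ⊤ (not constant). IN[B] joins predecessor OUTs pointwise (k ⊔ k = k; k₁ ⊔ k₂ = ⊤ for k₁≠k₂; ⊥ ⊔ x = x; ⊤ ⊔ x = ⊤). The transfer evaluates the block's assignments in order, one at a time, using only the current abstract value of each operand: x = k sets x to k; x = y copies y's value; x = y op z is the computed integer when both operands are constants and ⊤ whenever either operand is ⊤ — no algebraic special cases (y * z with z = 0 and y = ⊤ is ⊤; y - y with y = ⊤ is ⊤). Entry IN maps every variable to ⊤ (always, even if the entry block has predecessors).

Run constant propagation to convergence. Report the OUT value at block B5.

Answer: {a: ⊤, b: ⊤, c: -4, d: ⊤, e: ⊤, f: ⊤}

Derivation:
Fixpoint table:
  B0: | IN=(all ⊤) | OUT={c:2, e:1; rest ⊤}
  B1: | IN={c:2, e:1; rest ⊤} | OUT={c:-4, e:1; rest ⊤}
  B2: | IN={c:-4, e:1; rest ⊤} | OUT={c:-4, e:1; rest ⊤}
  B3: | IN={c:-4, e:1; rest ⊤} | OUT={c:-4; rest ⊤}
  B4: | IN={c:-4; rest ⊤} | OUT={a:6, c:-4; rest ⊤}
  B5: | IN={a:6, c:-4; rest ⊤} | OUT={c:-4; rest ⊤}
  B6: | IN=(all ⊤) | OUT=(all ⊤)
  B7: | IN=(all ⊤) | OUT={d:1; rest ⊤}
  B8: | IN={d:1; rest ⊤} | OUT={b:1, d:1, f:-1; rest ⊤}
  B9: | IN=(all ⊤) | OUT=(all ⊤)

Merge at B5: IN[B5] = OUT[B4] = {a: 6, b: ⊤, c: -4, d: ⊤, e: ⊤, f: ⊤}
Applying B5's transfer function to that IN value gives OUT[B5] (row B5 above).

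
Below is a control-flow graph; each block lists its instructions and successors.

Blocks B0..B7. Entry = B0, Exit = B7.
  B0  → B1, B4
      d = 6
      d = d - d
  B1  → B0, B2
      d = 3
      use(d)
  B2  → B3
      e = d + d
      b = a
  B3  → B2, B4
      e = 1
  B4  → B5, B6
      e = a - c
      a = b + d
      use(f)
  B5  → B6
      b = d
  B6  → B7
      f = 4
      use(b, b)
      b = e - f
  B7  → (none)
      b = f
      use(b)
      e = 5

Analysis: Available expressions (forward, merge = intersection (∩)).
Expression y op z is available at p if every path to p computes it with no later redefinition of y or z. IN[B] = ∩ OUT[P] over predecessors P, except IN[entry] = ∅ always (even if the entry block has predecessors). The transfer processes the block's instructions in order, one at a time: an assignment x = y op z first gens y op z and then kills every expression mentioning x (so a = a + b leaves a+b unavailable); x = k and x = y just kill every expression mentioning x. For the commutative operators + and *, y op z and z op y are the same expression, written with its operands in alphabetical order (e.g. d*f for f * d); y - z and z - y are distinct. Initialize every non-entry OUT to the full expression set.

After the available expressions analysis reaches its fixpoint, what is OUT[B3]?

Per-block solution:
  B0:   IN={}   OUT={}
  B1:   IN={}   OUT={}
  B2:   IN={}   OUT={d+d}
  B3:   IN={d+d}   OUT={d+d}
  B4:   IN={}   OUT={b+d}
  B5:   IN={b+d}   OUT={}
  B6:   IN={}   OUT={e-f}
  B7:   IN={e-f}   OUT={}

Merge at B3: IN[B3] = OUT[B2] = {d+d}
Applying B3's transfer function to that IN value gives OUT[B3] (row B3 above).

Answer: {d+d}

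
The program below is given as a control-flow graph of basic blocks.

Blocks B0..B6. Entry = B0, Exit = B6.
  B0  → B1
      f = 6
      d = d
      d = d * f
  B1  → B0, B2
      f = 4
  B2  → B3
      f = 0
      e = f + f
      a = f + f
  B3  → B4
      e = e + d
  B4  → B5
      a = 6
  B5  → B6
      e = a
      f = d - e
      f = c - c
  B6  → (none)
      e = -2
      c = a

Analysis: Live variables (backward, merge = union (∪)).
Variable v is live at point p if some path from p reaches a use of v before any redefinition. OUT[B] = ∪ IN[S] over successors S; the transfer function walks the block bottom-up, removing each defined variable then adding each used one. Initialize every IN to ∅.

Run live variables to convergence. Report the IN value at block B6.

Converged values:
  B0:   IN={c, d}   OUT={c, d}
  B1:   IN={c, d}   OUT={c, d}
  B2:   IN={c, d}   OUT={c, d, e}
  B3:   IN={c, d, e}   OUT={c, d}
  B4:   IN={c, d}   OUT={a, c, d}
  B5:   IN={a, c, d}   OUT={a}
  B6:   IN={a}   OUT={}

B6 is the boundary node: OUT[B6] = {}
Applying B6's transfer function to that OUT value gives IN[B6] (row B6 above).

Answer: {a}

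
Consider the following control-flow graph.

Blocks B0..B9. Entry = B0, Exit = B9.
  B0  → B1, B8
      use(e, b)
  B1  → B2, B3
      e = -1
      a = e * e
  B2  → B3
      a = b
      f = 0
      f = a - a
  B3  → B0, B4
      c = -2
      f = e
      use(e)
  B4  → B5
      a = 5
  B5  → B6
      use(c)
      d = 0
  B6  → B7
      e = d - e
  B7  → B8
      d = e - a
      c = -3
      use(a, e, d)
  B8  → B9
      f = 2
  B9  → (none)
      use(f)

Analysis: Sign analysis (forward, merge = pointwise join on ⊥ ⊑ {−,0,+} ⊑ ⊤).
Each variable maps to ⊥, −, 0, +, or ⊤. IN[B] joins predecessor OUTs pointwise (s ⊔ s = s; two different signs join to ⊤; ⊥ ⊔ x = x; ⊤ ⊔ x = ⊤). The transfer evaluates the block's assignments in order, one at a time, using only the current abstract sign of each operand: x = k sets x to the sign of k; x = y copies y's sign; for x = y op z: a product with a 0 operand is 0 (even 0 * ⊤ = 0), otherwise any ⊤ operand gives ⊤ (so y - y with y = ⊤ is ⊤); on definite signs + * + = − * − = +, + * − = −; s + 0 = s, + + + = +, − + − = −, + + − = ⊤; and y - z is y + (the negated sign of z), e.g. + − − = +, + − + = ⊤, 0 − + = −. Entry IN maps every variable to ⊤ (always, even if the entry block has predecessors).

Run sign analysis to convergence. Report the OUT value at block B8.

Per-block solution:
  B0: | IN=(all ⊤) | OUT=(all ⊤)
  B1: | IN=(all ⊤) | OUT={a:+, e:-; rest ⊤}
  B2: | IN={a:+, e:-; rest ⊤} | OUT={e:-; rest ⊤}
  B3: | IN={e:-; rest ⊤} | OUT={c:-, e:-, f:-; rest ⊤}
  B4: | IN={c:-, e:-, f:-; rest ⊤} | OUT={a:+, c:-, e:-, f:-; rest ⊤}
  B5: | IN={a:+, c:-, e:-, f:-; rest ⊤} | OUT={a:+, c:-, d:0, e:-, f:-; rest ⊤}
  B6: | IN={a:+, c:-, d:0, e:-, f:-; rest ⊤} | OUT={a:+, c:-, d:0, e:+, f:-; rest ⊤}
  B7: | IN={a:+, c:-, d:0, e:+, f:-; rest ⊤} | OUT={a:+, c:-, e:+, f:-; rest ⊤}
  B8: | IN=(all ⊤) | OUT={f:+; rest ⊤}
  B9: | IN={f:+; rest ⊤} | OUT={f:+; rest ⊤}

Merge at B8: IN[B8] = OUT[B0] ⊔ OUT[B7] = {a: ⊤, b: ⊤, c: ⊤, d: ⊤, e: ⊤, f: ⊤}
Applying B8's transfer function to that IN value gives OUT[B8] (row B8 above).

Answer: {a: ⊤, b: ⊤, c: ⊤, d: ⊤, e: ⊤, f: +}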